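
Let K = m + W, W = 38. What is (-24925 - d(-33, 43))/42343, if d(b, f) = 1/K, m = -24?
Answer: -348951/592802 ≈ -0.58865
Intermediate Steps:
K = 14 (K = -24 + 38 = 14)
d(b, f) = 1/14
(-24925 - d(-33, 43))/42343 = (-24925 - 1*1/14)/42343 = (-24925 - 1/14)*(1/42343) = -348951/14*1/42343 = -348951/592802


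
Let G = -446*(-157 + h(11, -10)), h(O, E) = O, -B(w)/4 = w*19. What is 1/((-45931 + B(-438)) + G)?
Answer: 1/52473 ≈ 1.9057e-5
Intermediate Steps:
B(w) = -76*w (B(w) = -4*w*19 = -76*w)
G = 65116 (G = -446*(-157 + 11) = -446*(-146) = 65116)
1/((-45931 + B(-438)) + G) = 1/((-45931 - 76*(-438)) + 65116) = 1/((-45931 + 33288) + 65116) = 1/(-12643 + 65116) = 1/52473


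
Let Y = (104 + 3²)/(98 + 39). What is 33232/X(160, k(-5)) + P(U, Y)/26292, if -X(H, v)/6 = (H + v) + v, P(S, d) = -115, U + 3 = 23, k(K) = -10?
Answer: -5201383/131460 ≈ -39.566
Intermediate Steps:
U = 20 (U = -3 + 23 = 20)
Y = 113/137 (Y = (104 + 9)/137 = 113*(1/137) = 113/137 ≈ 0.82482)
X(H, v) = -12*v - 6*H (X(H, v) = -6*((H + v) + v) = -6*(H + 2*v) = -12*v - 6*H)
33232/X(160, k(-5)) + P(U, Y)/26292 = 33232/(-12*(-10) - 6*160) - 115/26292 = 33232/(120 - 960) - 115*1/26292 = 33232/(-840) - 115/26292 = 33232*(-1/840) - 115/26292 = -4154/105 - 115/26292 = -5201383/131460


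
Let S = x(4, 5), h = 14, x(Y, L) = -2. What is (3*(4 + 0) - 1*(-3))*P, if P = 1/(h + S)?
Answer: 5/4 ≈ 1.2500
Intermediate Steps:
S = -2
P = 1/12 (P = 1/(14 - 2) = 1/12 ≈ 0.083333)
(3*(4 + 0) - 1*(-3))*P = (3*(4 + 0) - 1*(-3))*(1/12) = (3*4 + 3)*(1/12) = (12 + 3)*(1/12) = 15*(1/12) = 5/4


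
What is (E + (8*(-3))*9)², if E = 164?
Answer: 2704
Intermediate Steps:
(E + (8*(-3))*9)² = (164 + (8*(-3))*9)² = (164 - 24*9)² = (164 - 216)² = (-52)² = 2704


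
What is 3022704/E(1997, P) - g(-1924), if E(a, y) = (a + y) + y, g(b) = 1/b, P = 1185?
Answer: 5815686863/8402108 ≈ 692.17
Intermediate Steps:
E(a, y) = a + 2*y
3022704/E(1997, P) - g(-1924) = 3022704/(1997 + 2*1185) - 1/(-1924) = 3022704/(1997 + 2370) - 1*(-1/1924) = 3022704/4367 + 1/1924 = 5815686863/8402108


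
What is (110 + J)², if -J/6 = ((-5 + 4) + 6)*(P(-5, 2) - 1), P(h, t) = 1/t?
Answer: 15625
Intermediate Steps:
J = 15 (J = -6*((-5 + 4) + 6)*(1/2 - 1) = -6*(-1 + 6)*(½ - 1) = -30*(-1)/2 = -6*(-5/2) = 15)
(110 + J)² = (110 + 15)² = 125² = 15625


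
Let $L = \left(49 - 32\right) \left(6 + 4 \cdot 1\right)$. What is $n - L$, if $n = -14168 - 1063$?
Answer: $-15401$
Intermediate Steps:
$n = -15231$
$L = 170$ ($L = 17 \left(6 + 4\right) = 17 \cdot 10 = 170$)
$n - L = -15231 - 170 = -15401$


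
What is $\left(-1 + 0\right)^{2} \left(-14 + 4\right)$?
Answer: $-10$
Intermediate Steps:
$\left(-1 + 0\right)^{2} \left(-14 + 4\right) = \left(-1\right)^{2} \left(-10\right) = 1 \left(-10\right) = -10$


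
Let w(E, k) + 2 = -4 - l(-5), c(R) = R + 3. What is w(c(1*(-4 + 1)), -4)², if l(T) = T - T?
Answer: 36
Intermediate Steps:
l(T) = 0
c(R) = 3 + R
w(E, k) = -6 (w(E, k) = -2 + (-4 - 1*0) = -2 + (-4 + 0) = -2 - 4 = -6)
w(c(1*(-4 + 1)), -4)² = (-6)² = 36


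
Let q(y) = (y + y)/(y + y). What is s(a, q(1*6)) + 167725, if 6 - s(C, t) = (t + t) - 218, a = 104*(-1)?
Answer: 167947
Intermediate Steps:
a = -104
q(y) = 1 (q(y) = (2*y)/((2*y)) = (2*y)*(1/(2*y)) = 1)
s(C, t) = 224 - 2*t (s(C, t) = 6 - ((t + t) - 218) = 6 - (2*t - 218) = 6 - (-218 + 2*t) = 6 + (218 - 2*t) = 224 - 2*t)
s(a, q(1*6)) + 167725 = (224 - 2*1) + 167725 = (224 - 2) + 167725 = 222 + 167725 = 167947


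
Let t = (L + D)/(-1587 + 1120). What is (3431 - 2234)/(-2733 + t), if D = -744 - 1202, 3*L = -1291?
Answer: -239571/545972 ≈ -0.43880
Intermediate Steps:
L = -1291/3 (L = (1/3)*(-1291) = -1291/3 ≈ -430.33)
D = -1946
t = 7129/1401 (t = (-1291/3 - 1946)/(-1587 + 1120) = -7129/3/(-467) = -7129/3*(-1/467) = 7129/1401 ≈ 5.0885)
(3431 - 2234)/(-2733 + t) = (3431 - 2234)/(-2733 + 7129/1401) = 1197/(-3821804/1401) = 1197*(-1401/3821804) = -239571/545972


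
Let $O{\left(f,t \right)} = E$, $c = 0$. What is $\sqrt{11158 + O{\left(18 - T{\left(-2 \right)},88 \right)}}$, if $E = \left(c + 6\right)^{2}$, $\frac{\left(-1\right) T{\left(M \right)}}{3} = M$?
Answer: $\sqrt{11194} \approx 105.8$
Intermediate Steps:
$T{\left(M \right)} = - 3 M$
$E = 36$ ($E = \left(0 + 6\right)^{2} = 6^{2} = 36$)
$O{\left(f,t \right)} = 36$
$\sqrt{11158 + O{\left(18 - T{\left(-2 \right)},88 \right)}} = \sqrt{11158 + 36} = \sqrt{11194}$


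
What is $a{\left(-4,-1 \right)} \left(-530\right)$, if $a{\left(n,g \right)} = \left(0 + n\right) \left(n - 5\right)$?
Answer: $-19080$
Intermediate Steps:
$a{\left(n,g \right)} = n \left(-5 + n\right)$
$a{\left(-4,-1 \right)} \left(-530\right) = - 4 \left(-5 - 4\right) \left(-530\right) = \left(-4\right) \left(-9\right) \left(-530\right) = 36 \left(-530\right) = -19080$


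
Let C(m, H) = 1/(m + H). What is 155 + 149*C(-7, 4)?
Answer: 316/3 ≈ 105.33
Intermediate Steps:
C(m, H) = 1/(H + m)
155 + 149*C(-7, 4) = 155 + 149/(4 - 7) = 155 + 149/(-3) = 155 + 149*(-⅓) = 155 - 149/3 = 316/3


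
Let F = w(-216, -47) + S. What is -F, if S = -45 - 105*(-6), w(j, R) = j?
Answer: -369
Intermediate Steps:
S = 585 (S = -45 + 630 = 585)
F = 369 (F = -216 + 585 = 369)
-F = -1*369 = -369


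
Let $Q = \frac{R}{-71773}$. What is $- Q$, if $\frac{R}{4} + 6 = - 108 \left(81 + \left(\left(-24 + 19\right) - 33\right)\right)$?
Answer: $- \frac{18600}{71773} \approx -0.25915$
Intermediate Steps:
$R = -18600$ ($R = -24 + 4 \left(- 108 \left(81 + \left(\left(-24 + 19\right) - 33\right)\right)\right) = -24 + 4 \left(- 108 \left(81 - 38\right)\right) = -24 + 4 \left(\left(-108\right) 43\right) = -24 + 4 \left(-4644\right) = -24 - 18576 = -18600$)
$Q = \frac{18600}{71773}$ ($Q = - \frac{18600}{-71773} = \left(-18600\right) \left(- \frac{1}{71773}\right) = \frac{18600}{71773} \approx 0.25915$)
$- Q = \left(-1\right) \frac{18600}{71773} = - \frac{18600}{71773}$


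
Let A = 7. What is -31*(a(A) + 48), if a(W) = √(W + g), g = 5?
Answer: -1488 - 62*√3 ≈ -1595.4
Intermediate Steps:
a(W) = √(5 + W) (a(W) = √(W + 5) = √(5 + W))
-31*(a(A) + 48) = -31*(√(5 + 7) + 48) = -31*(√12 + 48) = -31*(2*√3 + 48) = -31*(48 + 2*√3) = -1488 - 62*√3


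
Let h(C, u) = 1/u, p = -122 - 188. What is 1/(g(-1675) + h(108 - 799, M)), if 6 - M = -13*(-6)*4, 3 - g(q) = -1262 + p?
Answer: 306/481949 ≈ 0.00063492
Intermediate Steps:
p = -310
g(q) = 1575 (g(q) = 3 - (-1262 - 310) = 3 - 1*(-1572) = 3 + 1572 = 1575)
M = -306 (M = 6 - (-13*(-6))*4 = 6 - 78*4 = 6 - 1*312 = 6 - 312 = -306)
1/(g(-1675) + h(108 - 799, M)) = 1/(1575 + 1/(-306)) = 1/(1575 - 1/306) = 1/(481949/306) = 306/481949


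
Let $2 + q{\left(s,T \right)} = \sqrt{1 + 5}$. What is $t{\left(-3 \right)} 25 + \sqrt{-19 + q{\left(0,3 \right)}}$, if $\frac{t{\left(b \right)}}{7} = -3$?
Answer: $-525 + i \sqrt{21 - \sqrt{6}} \approx -525.0 + 4.307 i$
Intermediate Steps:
$q{\left(s,T \right)} = -2 + \sqrt{6}$ ($q{\left(s,T \right)} = -2 + \sqrt{1 + 5} = -2 + \sqrt{6}$)
$t{\left(b \right)} = -21$ ($t{\left(b \right)} = 7 \left(-3\right) = -21$)
$t{\left(-3 \right)} 25 + \sqrt{-19 + q{\left(0,3 \right)}} = \left(-21\right) 25 + \sqrt{-19 - \left(2 - \sqrt{6}\right)} = -525 + \sqrt{-21 + \sqrt{6}}$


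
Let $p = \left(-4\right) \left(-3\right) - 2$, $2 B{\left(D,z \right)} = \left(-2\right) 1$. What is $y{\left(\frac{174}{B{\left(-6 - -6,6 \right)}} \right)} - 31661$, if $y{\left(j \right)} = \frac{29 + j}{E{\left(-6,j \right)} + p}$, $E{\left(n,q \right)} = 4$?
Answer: $- \frac{443399}{14} \approx -31671.0$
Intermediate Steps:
$B{\left(D,z \right)} = -1$ ($B{\left(D,z \right)} = \frac{\left(-2\right) 1}{2} = \frac{1}{2} \left(-2\right) = -1$)
$p = 10$ ($p = 12 - 2 = 10$)
$y{\left(j \right)} = \frac{29}{14} + \frac{j}{14}$ ($y{\left(j \right)} = \frac{29 + j}{4 + 10} = \frac{29 + j}{14} = \left(29 + j\right) \frac{1}{14} = \frac{29}{14} + \frac{j}{14}$)
$y{\left(\frac{174}{B{\left(-6 - -6,6 \right)}} \right)} - 31661 = \left(\frac{29}{14} + \frac{174 \frac{1}{-1}}{14}\right) - 31661 = \left(\frac{29}{14} + \frac{174 \left(-1\right)}{14}\right) - 31661 = \left(\frac{29}{14} + \frac{1}{14} \left(-174\right)\right) - 31661 = \left(\frac{29}{14} - \frac{87}{7}\right) - 31661 = - \frac{145}{14} - 31661 = - \frac{443399}{14}$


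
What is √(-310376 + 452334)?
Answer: √141958 ≈ 376.77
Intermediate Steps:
√(-310376 + 452334) = √141958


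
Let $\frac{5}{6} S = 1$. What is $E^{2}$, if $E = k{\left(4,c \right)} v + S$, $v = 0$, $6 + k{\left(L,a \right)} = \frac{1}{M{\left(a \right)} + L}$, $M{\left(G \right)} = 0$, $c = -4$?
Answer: $\frac{36}{25} \approx 1.44$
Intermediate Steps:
$S = \frac{6}{5}$ ($S = \frac{6}{5} \cdot 1 = \frac{6}{5} \approx 1.2$)
$k{\left(L,a \right)} = -6 + \frac{1}{L}$ ($k{\left(L,a \right)} = -6 + \frac{1}{0 + L} = -6 + \frac{1}{L}$)
$E = \frac{6}{5}$ ($E = \left(-6 + \frac{1}{4}\right) 0 + \frac{6}{5} = \left(- \frac{23}{4}\right) 0 + \frac{6}{5} = 0 + \frac{6}{5} = \frac{6}{5} \approx 1.2$)
$E^{2} = \left(\frac{6}{5}\right)^{2} = \frac{36}{25}$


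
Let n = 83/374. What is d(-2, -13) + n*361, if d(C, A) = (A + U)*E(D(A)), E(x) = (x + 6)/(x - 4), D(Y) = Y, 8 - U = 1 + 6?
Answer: 28115/374 ≈ 75.174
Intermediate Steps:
U = 1 (U = 8 - (1 + 6) = 8 - 1*7 = 8 - 7 = 1)
E(x) = (6 + x)/(-4 + x)
n = 83/374 (n = 83*(1/374) = 83/374 ≈ 0.22193)
d(C, A) = (1 + A)*(6 + A)/(-4 + A) (d(C, A) = (A + 1)*((6 + A)/(-4 + A)) = (1 + A)*((6 + A)/(-4 + A)) = (1 + A)*(6 + A)/(-4 + A))
d(-2, -13) + n*361 = (1 - 13)*(6 - 13)/(-4 - 13) + (83/374)*361 = -12*(-7)/(-17) + 29963/374 = -1/17*(-12)*(-7) + 29963/374 = -84/17 + 29963/374 = 28115/374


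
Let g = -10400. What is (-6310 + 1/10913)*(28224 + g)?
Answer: -1227378980896/10913 ≈ -1.1247e+8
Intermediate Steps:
(-6310 + 1/10913)*(28224 + g) = (-6310 + 1/10913)*(28224 - 10400) = (-6310 + 1/10913)*17824 = -68861029/10913*17824 = -1227378980896/10913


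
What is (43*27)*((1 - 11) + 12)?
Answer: 2322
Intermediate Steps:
(43*27)*((1 - 11) + 12) = 1161*(-10 + 12) = 1161*2 = 2322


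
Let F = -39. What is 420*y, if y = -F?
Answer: 16380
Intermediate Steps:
y = 39 (y = -1*(-39) = 39)
420*y = 420*39 = 16380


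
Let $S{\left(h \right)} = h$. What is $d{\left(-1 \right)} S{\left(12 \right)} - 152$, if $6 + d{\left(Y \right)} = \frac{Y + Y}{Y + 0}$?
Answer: $-200$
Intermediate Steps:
$d{\left(Y \right)} = -4$ ($d{\left(Y \right)} = -6 + \frac{Y + Y}{Y + 0} = -6 + \frac{2 Y}{Y} = -6 + 2 = -4$)
$d{\left(-1 \right)} S{\left(12 \right)} - 152 = \left(-4\right) 12 - 152 = -48 - 152 = -200$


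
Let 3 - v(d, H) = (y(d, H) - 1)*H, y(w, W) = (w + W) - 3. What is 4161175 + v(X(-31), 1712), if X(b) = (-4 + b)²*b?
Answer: 66250282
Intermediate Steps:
y(w, W) = -3 + W + w (y(w, W) = (W + w) - 3 = -3 + W + w)
X(b) = b*(-4 + b)²
v(d, H) = 3 - H*(-4 + H + d) (v(d, H) = 3 - ((-3 + H + d) - 1)*H = 3 - (-4 + H + d)*H = 3 - H*(-4 + H + d))
4161175 + v(X(-31), 1712) = 4161175 + (3 + 1712 - 1*1712*(-3 + 1712 - 31*(-4 - 31)²)) = 4161175 + (3 + 1712 - 1*1712*(-3 + 1712 - 31*(-35)²)) = 4161175 + (3 + 1712 - 1*1712*(-3 + 1712 - 31*1225)) = 4161175 + (3 + 1712 - 1*1712*(-3 + 1712 - 37975)) = 4161175 + (3 + 1712 - 1*1712*(-36266)) = 4161175 + (3 + 1712 + 62087392) = 4161175 + 62089107 = 66250282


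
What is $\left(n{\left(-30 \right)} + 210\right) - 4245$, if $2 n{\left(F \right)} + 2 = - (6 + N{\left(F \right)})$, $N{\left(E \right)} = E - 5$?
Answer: $- \frac{8043}{2} \approx -4021.5$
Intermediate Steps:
$N{\left(E \right)} = -5 + E$
$n{\left(F \right)} = - \frac{3}{2} - \frac{F}{2}$ ($n{\left(F \right)} = -1 + \frac{\left(-1\right) \left(6 + \left(-5 + F\right)\right)}{2} = -1 + \frac{\left(-1\right) \left(1 + F\right)}{2} = -1 + \frac{-1 - F}{2} = -1 - \left(\frac{1}{2} + \frac{F}{2}\right) = - \frac{3}{2} - \frac{F}{2}$)
$\left(n{\left(-30 \right)} + 210\right) - 4245 = \left(\left(- \frac{3}{2} - -15\right) + 210\right) - 4245 = \left(\left(- \frac{3}{2} + 15\right) + 210\right) - 4245 = \left(\frac{27}{2} + 210\right) - 4245 = \frac{447}{2} - 4245 = - \frac{8043}{2}$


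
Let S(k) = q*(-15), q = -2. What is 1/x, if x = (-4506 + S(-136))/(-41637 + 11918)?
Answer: 29719/4476 ≈ 6.6396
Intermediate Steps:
S(k) = 30 (S(k) = -2*(-15) = 30)
x = 4476/29719 (x = (-4506 + 30)/(-41637 + 11918) = -4476/(-29719) = -4476*(-1/29719) = 4476/29719 ≈ 0.15061)
1/x = 1/(4476/29719) = 29719/4476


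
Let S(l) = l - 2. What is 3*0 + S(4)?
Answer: 2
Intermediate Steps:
S(l) = -2 + l
3*0 + S(4) = 3*0 + (-2 + 4) = 0 + 2 = 2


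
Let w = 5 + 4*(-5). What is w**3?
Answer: -3375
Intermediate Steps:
w = -15 (w = 5 - 20 = -15)
w**3 = (-15)**3 = -3375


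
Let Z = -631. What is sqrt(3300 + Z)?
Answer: sqrt(2669) ≈ 51.662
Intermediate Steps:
sqrt(3300 + Z) = sqrt(3300 - 631) = sqrt(2669)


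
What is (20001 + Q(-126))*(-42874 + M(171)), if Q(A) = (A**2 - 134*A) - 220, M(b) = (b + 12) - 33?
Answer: -2244761684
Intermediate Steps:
M(b) = -21 + b (M(b) = (12 + b) - 33 = -21 + b)
Q(A) = -220 + A**2 - 134*A
(20001 + Q(-126))*(-42874 + M(171)) = (20001 + (-220 + (-126)**2 - 134*(-126)))*(-42874 + (-21 + 171)) = (20001 + (-220 + 15876 + 16884))*(-42874 + 150) = (20001 + 32540)*(-42724) = 52541*(-42724) = -2244761684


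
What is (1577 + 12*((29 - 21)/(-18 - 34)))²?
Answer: 419307529/169 ≈ 2.4811e+6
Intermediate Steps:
(1577 + 12*((29 - 21)/(-18 - 34)))² = (1577 + 12*(8/(-52)))² = (1577 + 12*(8*(-1/52)))² = (1577 + 12*(-2/13))² = (1577 - 24/13)² = (20477/13)² = 419307529/169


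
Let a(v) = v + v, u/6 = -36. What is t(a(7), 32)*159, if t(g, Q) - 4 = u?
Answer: -33708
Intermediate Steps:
u = -216 (u = 6*(-36) = -216)
a(v) = 2*v
t(g, Q) = -212 (t(g, Q) = 4 - 216 = -212)
t(a(7), 32)*159 = -212*159 = -33708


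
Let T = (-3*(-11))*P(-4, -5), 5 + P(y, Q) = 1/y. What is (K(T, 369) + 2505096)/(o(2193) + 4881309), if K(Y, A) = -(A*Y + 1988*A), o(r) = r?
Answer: 2447271/6511336 ≈ 0.37585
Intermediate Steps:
P(y, Q) = -5 + 1/y
T = -693/4 (T = (-3*(-11))*(-5 + 1/(-4)) = 33*(-5 - ¼) = 33*(-21/4) = -693/4 ≈ -173.25)
K(Y, A) = -1988*A - A*Y (K(Y, A) = -(1988*A + A*Y) = -1988*A - A*Y)
(K(T, 369) + 2505096)/(o(2193) + 4881309) = (-1*369*(1988 - 693/4) + 2505096)/(2193 + 4881309) = (-1*369*7259/4 + 2505096)/4883502 = (-2678571/4 + 2505096)*(1/4883502) = (7341813/4)*(1/4883502) = 2447271/6511336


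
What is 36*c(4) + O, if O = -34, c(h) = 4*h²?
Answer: 2270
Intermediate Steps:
36*c(4) + O = 36*(4*4²) - 34 = 36*(4*16) - 34 = 36*64 - 34 = 2304 - 34 = 2270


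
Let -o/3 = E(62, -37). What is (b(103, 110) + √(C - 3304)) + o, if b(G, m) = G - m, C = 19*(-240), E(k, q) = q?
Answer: 104 + 2*I*√1966 ≈ 104.0 + 88.679*I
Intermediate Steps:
C = -4560
o = 111 (o = -3*(-37) = 111)
(b(103, 110) + √(C - 3304)) + o = ((103 - 1*110) + √(-4560 - 3304)) + 111 = ((103 - 110) + √(-7864)) + 111 = (-7 + 2*I*√1966) + 111 = 104 + 2*I*√1966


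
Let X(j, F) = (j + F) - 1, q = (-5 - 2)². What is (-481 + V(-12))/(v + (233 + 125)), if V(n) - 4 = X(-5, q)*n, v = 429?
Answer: -993/787 ≈ -1.2618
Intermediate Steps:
q = 49 (q = (-7)² = 49)
X(j, F) = -1 + F + j (X(j, F) = (F + j) - 1 = -1 + F + j)
V(n) = 4 + 43*n (V(n) = 4 + (-1 + 49 - 5)*n = 4 + 43*n)
(-481 + V(-12))/(v + (233 + 125)) = (-481 + (4 + 43*(-12)))/(429 + (233 + 125)) = (-481 + (4 - 516))/(429 + 358) = (-481 - 512)/787 = -993*1/787 = -993/787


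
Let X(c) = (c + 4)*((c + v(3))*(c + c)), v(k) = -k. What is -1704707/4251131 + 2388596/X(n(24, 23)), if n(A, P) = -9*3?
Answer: -111062520488/1721708055 ≈ -64.507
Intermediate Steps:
n(A, P) = -27
X(c) = 2*c*(-3 + c)*(4 + c) (X(c) = (c + 4)*((c - 1*3)*(c + c)) = (4 + c)*((c - 3)*(2*c)) = (4 + c)*((-3 + c)*(2*c)) = (4 + c)*(2*c*(-3 + c)) = 2*c*(-3 + c)*(4 + c))
-1704707/4251131 + 2388596/X(n(24, 23)) = -1704707/4251131 + 2388596/((2*(-27)*(-12 - 27 + (-27)²))) = -1704707*1/4251131 + 2388596/((2*(-27)*(-12 - 27 + 729))) = -1704707/4251131 + 2388596/((2*(-27)*690)) = -1704707/4251131 + 2388596/(-37260) = -1704707/4251131 + 2388596*(-1/37260) = -1704707/4251131 - 25963/405 = -111062520488/1721708055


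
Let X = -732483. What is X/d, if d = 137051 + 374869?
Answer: -9043/6320 ≈ -1.4309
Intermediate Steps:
d = 511920
X/d = -732483/511920 = -732483*1/511920 = -9043/6320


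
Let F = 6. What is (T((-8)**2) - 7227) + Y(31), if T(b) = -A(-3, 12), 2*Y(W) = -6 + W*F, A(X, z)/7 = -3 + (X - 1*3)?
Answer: -7074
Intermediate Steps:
A(X, z) = -42 + 7*X (A(X, z) = 7*(-3 + (X - 1*3)) = 7*(-3 + (X - 3)) = 7*(-3 + (-3 + X)) = 7*(-6 + X) = -42 + 7*X)
Y(W) = -3 + 3*W (Y(W) = (-6 + W*6)/2 = (-6 + 6*W)/2 = -3 + 3*W)
T(b) = 63 (T(b) = -(-42 + 7*(-3)) = -(-42 - 21) = -1*(-63) = 63)
(T((-8)**2) - 7227) + Y(31) = (63 - 7227) + (-3 + 3*31) = -7164 + (-3 + 93) = -7164 + 90 = -7074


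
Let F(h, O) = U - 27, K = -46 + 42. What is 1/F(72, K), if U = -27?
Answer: -1/54 ≈ -0.018519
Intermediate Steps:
K = -4
F(h, O) = -54 (F(h, O) = -27 - 27 = -54)
1/F(72, K) = 1/(-54) = -1/54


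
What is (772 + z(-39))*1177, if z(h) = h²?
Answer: 2698861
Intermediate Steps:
(772 + z(-39))*1177 = (772 + (-39)²)*1177 = (772 + 1521)*1177 = 2293*1177 = 2698861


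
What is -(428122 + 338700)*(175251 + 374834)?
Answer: -421817279870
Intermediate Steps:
-(428122 + 338700)*(175251 + 374834) = -766822*550085 = -1*421817279870 = -421817279870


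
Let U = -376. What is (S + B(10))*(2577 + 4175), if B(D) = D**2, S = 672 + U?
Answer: 2673792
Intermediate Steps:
S = 296 (S = 672 - 376 = 296)
(S + B(10))*(2577 + 4175) = (296 + 10**2)*(2577 + 4175) = (296 + 100)*6752 = 396*6752 = 2673792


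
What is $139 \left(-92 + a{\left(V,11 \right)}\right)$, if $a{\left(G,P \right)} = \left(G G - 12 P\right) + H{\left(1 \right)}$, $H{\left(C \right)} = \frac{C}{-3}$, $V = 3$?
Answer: $- \frac{89794}{3} \approx -29931.0$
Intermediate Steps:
$H{\left(C \right)} = - \frac{C}{3}$ ($H{\left(C \right)} = C \left(- \frac{1}{3}\right) = - \frac{C}{3}$)
$a{\left(G,P \right)} = - \frac{1}{3} + G^{2} - 12 P$ ($a{\left(G,P \right)} = \left(G G - 12 P\right) - \frac{1}{3} = \left(G^{2} - 12 P\right) - \frac{1}{3} = - \frac{1}{3} + G^{2} - 12 P$)
$139 \left(-92 + a{\left(V,11 \right)}\right) = 139 \left(-92 - \left(\frac{397}{3} - 9\right)\right) = 139 \left(-92 - \frac{370}{3}\right) = 139 \left(- \frac{646}{3}\right) = - \frac{89794}{3}$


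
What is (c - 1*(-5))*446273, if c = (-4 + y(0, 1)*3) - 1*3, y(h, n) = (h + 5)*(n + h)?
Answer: 5801549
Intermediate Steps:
y(h, n) = (5 + h)*(h + n)
c = 8 (c = (-4 + (0² + 5*0 + 5*1 + 0*1)*3) - 1*3 = (-4 + (0 + 0 + 5 + 0)*3) - 3 = (-4 + 5*3) - 3 = (-4 + 15) - 3 = 11 - 3 = 8)
(c - 1*(-5))*446273 = (8 - 1*(-5))*446273 = (8 + 5)*446273 = 13*446273 = 5801549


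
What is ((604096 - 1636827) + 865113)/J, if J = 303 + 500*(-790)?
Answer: 167618/394697 ≈ 0.42467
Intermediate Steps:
J = -394697 (J = 303 - 395000 = -394697)
((604096 - 1636827) + 865113)/J = ((604096 - 1636827) + 865113)/(-394697) = (-1032731 + 865113)*(-1/394697) = -167618*(-1/394697) = 167618/394697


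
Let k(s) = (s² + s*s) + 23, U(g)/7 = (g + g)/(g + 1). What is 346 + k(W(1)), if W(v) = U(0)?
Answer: 369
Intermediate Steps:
U(g) = 14*g/(1 + g) (U(g) = 7*((g + g)/(g + 1)) = 7*((2*g)/(1 + g)) = 7*(2*g/(1 + g)) = 14*g/(1 + g))
W(v) = 0 (W(v) = 14*0/(1 + 0) = 14*0/1 = 14*0*1 = 0)
k(s) = 23 + 2*s² (k(s) = (s² + s²) + 23 = 2*s² + 23 = 23 + 2*s²)
346 + k(W(1)) = 346 + (23 + 2*0²) = 346 + (23 + 2*0) = 346 + (23 + 0) = 346 + 23 = 369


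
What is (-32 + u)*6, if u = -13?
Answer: -270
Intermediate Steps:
(-32 + u)*6 = (-32 - 13)*6 = -45*6 = -270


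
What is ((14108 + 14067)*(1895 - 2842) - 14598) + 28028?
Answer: -26668295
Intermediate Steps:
((14108 + 14067)*(1895 - 2842) - 14598) + 28028 = (28175*(-947) - 14598) + 28028 = (-26681725 - 14598) + 28028 = -26696323 + 28028 = -26668295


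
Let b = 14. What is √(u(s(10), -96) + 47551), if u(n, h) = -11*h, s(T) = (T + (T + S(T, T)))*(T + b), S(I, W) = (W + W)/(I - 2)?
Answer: √48607 ≈ 220.47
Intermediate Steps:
S(I, W) = 2*W/(-2 + I) (S(I, W) = (2*W)/(-2 + I) = 2*W/(-2 + I))
s(T) = (14 + T)*(2*T + 2*T/(-2 + T)) (s(T) = (T + (T + 2*T/(-2 + T)))*(T + 14) = (2*T + 2*T/(-2 + T))*(14 + T) = (14 + T)*(2*T + 2*T/(-2 + T)))
√(u(s(10), -96) + 47551) = √(-11*(-96) + 47551) = √(1056 + 47551) = √48607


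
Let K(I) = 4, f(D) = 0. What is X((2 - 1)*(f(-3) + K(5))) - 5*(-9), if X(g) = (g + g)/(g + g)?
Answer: 46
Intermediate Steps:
X(g) = 1 (X(g) = (2*g)/((2*g)) = (2*g)*(1/(2*g)) = 1)
X((2 - 1)*(f(-3) + K(5))) - 5*(-9) = 1 - 5*(-9) = 1 + 45 = 46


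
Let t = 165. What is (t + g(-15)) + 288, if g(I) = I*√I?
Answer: 453 - 15*I*√15 ≈ 453.0 - 58.095*I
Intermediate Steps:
g(I) = I^(3/2)
(t + g(-15)) + 288 = (165 + (-15)^(3/2)) + 288 = (165 - 15*I*√15) + 288 = 453 - 15*I*√15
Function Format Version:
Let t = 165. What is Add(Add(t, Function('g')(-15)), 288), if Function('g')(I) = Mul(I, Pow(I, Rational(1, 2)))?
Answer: Add(453, Mul(-15, I, Pow(15, Rational(1, 2)))) ≈ Add(453.00, Mul(-58.095, I))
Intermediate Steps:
Function('g')(I) = Pow(I, Rational(3, 2))
Add(Add(t, Function('g')(-15)), 288) = Add(Add(165, Pow(-15, Rational(3, 2))), 288) = Add(Add(165, Mul(-15, I, Pow(15, Rational(1, 2)))), 288) = Add(453, Mul(-15, I, Pow(15, Rational(1, 2))))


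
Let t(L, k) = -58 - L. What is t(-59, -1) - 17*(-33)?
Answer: 562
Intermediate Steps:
t(-59, -1) - 17*(-33) = (-58 - 1*(-59)) - 17*(-33) = (-58 + 59) - (-561) = 1 - 1*(-561) = 1 + 561 = 562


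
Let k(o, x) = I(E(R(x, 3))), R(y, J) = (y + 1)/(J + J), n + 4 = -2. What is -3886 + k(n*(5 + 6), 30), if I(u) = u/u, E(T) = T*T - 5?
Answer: -3885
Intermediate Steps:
n = -6 (n = -4 - 2 = -6)
R(y, J) = (1 + y)/(2*J) (R(y, J) = (1 + y)/((2*J)) = (1 + y)*(1/(2*J)) = (1 + y)/(2*J))
E(T) = -5 + T**2 (E(T) = T**2 - 5 = -5 + T**2)
I(u) = 1
k(o, x) = 1
-3886 + k(n*(5 + 6), 30) = -3886 + 1 = -3885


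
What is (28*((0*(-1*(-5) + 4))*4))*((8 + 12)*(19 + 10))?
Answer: 0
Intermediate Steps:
(28*((0*(-1*(-5) + 4))*4))*((8 + 12)*(19 + 10)) = (28*((0*(5 + 4))*4))*(20*29) = (28*((0*9)*4))*580 = (28*(0*4))*580 = (28*0)*580 = 0*580 = 0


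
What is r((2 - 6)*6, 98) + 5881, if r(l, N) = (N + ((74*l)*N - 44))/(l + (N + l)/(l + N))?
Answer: 309257/23 ≈ 13446.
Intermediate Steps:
r(l, N) = (-44 + N + 74*N*l)/(1 + l) (r(l, N) = (N + (74*N*l - 44))/(l + (N + l)/(N + l)) = (N + (-44 + 74*N*l))/(l + 1) = (-44 + N + 74*N*l)/(1 + l))
r((2 - 6)*6, 98) + 5881 = (-44 + 98 + 74*98*((2 - 6)*6))/(1 + (2 - 6)*6) + 5881 = (-44 + 98 + 74*98*(-4*6))/(1 - 4*6) + 5881 = (-44 + 98 + 74*98*(-24))/(1 - 24) + 5881 = (-44 + 98 - 174048)/(-23) + 5881 = -1/23*(-173994) + 5881 = 173994/23 + 5881 = 309257/23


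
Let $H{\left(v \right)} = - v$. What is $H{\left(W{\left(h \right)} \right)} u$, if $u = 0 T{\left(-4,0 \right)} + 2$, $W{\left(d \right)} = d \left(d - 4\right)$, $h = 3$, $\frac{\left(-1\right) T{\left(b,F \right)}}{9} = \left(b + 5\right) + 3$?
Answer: $6$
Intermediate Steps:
$T{\left(b,F \right)} = -72 - 9 b$ ($T{\left(b,F \right)} = - 9 \left(\left(b + 5\right) + 3\right) = - 9 \left(\left(5 + b\right) + 3\right) = - 9 \left(8 + b\right) = -72 - 9 b$)
$W{\left(d \right)} = d \left(-4 + d\right)$
$u = 2$ ($u = 0 \left(-72 - -36\right) + 2 = 0 \left(-72 + 36\right) + 2 = 0 \left(-36\right) + 2 = 0 + 2 = 2$)
$H{\left(W{\left(h \right)} \right)} u = - 3 \left(-4 + 3\right) 2 = - 3 \left(-1\right) 2 = \left(-1\right) \left(-3\right) 2 = 3 \cdot 2 = 6$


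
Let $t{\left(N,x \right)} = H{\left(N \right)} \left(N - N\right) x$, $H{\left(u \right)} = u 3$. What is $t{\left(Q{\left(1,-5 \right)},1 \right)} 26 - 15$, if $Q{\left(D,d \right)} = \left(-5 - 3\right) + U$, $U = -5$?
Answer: $-15$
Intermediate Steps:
$H{\left(u \right)} = 3 u$
$Q{\left(D,d \right)} = -13$ ($Q{\left(D,d \right)} = \left(-5 - 3\right) - 5 = -8 - 5 = -13$)
$t{\left(N,x \right)} = 0$ ($t{\left(N,x \right)} = 3 N \left(N - N\right) x = 3 N 0 x = 0 x = 0$)
$t{\left(Q{\left(1,-5 \right)},1 \right)} 26 - 15 = 0 \cdot 26 - 15 = 0 - 15 = -15$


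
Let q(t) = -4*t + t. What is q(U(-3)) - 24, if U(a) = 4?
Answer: -36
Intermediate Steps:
q(t) = -3*t
q(U(-3)) - 24 = -3*4 - 24 = -12 - 24 = -36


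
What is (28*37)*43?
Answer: 44548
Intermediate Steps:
(28*37)*43 = 1036*43 = 44548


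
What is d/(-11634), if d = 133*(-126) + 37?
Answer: 16721/11634 ≈ 1.4373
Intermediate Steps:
d = -16721 (d = -16758 + 37 = -16721)
d/(-11634) = -16721/(-11634) = -16721*(-1/11634) = 16721/11634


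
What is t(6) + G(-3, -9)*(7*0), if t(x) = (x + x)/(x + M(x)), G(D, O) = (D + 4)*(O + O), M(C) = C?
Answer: 1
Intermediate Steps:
G(D, O) = 2*O*(4 + D) (G(D, O) = (4 + D)*(2*O) = 2*O*(4 + D))
t(x) = 1 (t(x) = (x + x)/(x + x) = (2*x)/((2*x)) = (2*x)*(1/(2*x)) = 1)
t(6) + G(-3, -9)*(7*0) = 1 + (2*(-9)*(4 - 3))*(7*0) = 1 + (2*(-9)*1)*0 = 1 - 18*0 = 1 + 0 = 1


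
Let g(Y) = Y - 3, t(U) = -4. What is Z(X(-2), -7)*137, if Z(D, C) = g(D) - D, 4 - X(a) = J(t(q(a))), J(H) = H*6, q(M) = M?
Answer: -411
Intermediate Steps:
J(H) = 6*H
X(a) = 28 (X(a) = 4 - 6*(-4) = 4 - 1*(-24) = 4 + 24 = 28)
g(Y) = -3 + Y
Z(D, C) = -3 (Z(D, C) = (-3 + D) - D = -3)
Z(X(-2), -7)*137 = -3*137 = -411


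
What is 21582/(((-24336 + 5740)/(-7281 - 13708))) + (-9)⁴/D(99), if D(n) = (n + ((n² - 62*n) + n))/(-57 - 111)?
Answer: 32008817205/1329614 ≈ 24074.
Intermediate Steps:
D(n) = -n²/168 + 5*n/14 (D(n) = (n + (n² - 61*n))/(-168) = (n² - 60*n)*(-1/168) = -n²/168 + 5*n/14)
21582/(((-24336 + 5740)/(-7281 - 13708))) + (-9)⁴/D(99) = 21582/(((-24336 + 5740)/(-7281 - 13708))) + (-9)⁴/(((1/168)*99*(60 - 1*99))) = 21582/((-18596/(-20989))) + 6561/(((1/168)*99*(60 - 99))) = 21582/((-18596*(-1/20989))) + 6561/(((1/168)*99*(-39))) = 21582/(18596/20989) + 6561/(-1287/56) = 21582*(20989/18596) + 6561*(-56/1287) = 226492299/9298 - 40824/143 = 32008817205/1329614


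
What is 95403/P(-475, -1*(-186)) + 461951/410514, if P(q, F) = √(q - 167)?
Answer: 461951/410514 - 31801*I*√642/214 ≈ 1.1253 - 3765.3*I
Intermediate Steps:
P(q, F) = √(-167 + q)
95403/P(-475, -1*(-186)) + 461951/410514 = 95403/(√(-167 - 475)) + 461951/410514 = 95403/(√(-642)) + 461951*(1/410514) = 95403/((I*√642)) + 461951/410514 = 95403*(-I*√642/642) + 461951/410514 = -31801*I*√642/214 + 461951/410514 = 461951/410514 - 31801*I*√642/214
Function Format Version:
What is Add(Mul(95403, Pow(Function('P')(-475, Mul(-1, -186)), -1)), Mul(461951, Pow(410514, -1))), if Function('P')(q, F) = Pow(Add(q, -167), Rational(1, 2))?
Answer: Add(Rational(461951, 410514), Mul(Rational(-31801, 214), I, Pow(642, Rational(1, 2)))) ≈ Add(1.1253, Mul(-3765.3, I))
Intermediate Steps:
Function('P')(q, F) = Pow(Add(-167, q), Rational(1, 2))
Add(Mul(95403, Pow(Function('P')(-475, Mul(-1, -186)), -1)), Mul(461951, Pow(410514, -1))) = Add(Mul(95403, Pow(Pow(Add(-167, -475), Rational(1, 2)), -1)), Mul(461951, Pow(410514, -1))) = Add(Mul(95403, Pow(Pow(-642, Rational(1, 2)), -1)), Mul(461951, Rational(1, 410514))) = Add(Mul(95403, Pow(Mul(I, Pow(642, Rational(1, 2))), -1)), Rational(461951, 410514)) = Add(Mul(95403, Mul(Rational(-1, 642), I, Pow(642, Rational(1, 2)))), Rational(461951, 410514)) = Add(Mul(Rational(-31801, 214), I, Pow(642, Rational(1, 2))), Rational(461951, 410514)) = Add(Rational(461951, 410514), Mul(Rational(-31801, 214), I, Pow(642, Rational(1, 2))))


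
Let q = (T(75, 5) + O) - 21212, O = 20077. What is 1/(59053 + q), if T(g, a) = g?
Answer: 1/57993 ≈ 1.7243e-5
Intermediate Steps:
q = -1060 (q = (75 + 20077) - 21212 = 20152 - 21212 = -1060)
1/(59053 + q) = 1/(59053 - 1060) = 1/57993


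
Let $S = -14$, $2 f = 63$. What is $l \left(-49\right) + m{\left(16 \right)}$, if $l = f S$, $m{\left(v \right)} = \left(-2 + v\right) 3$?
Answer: $21651$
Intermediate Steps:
$f = \frac{63}{2}$ ($f = \frac{1}{2} \cdot 63 = \frac{63}{2} \approx 31.5$)
$m{\left(v \right)} = -6 + 3 v$
$l = -441$ ($l = \frac{63}{2} \left(-14\right) = -441$)
$l \left(-49\right) + m{\left(16 \right)} = \left(-441\right) \left(-49\right) + \left(-6 + 3 \cdot 16\right) = 21609 + \left(-6 + 48\right) = 21609 + 42 = 21651$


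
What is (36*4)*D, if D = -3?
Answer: -432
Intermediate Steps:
(36*4)*D = (36*4)*(-3) = 144*(-3) = -432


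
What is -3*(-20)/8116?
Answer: 15/2029 ≈ 0.0073928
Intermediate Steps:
-3*(-20)/8116 = 60*(1/8116) = 15/2029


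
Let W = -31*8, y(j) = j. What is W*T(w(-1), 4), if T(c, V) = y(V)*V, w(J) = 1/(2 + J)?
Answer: -3968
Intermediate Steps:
T(c, V) = V**2 (T(c, V) = V*V = V**2)
W = -248
W*T(w(-1), 4) = -248*4**2 = -248*16 = -3968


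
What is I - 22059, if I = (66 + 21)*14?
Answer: -20841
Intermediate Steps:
I = 1218 (I = 87*14 = 1218)
I - 22059 = 1218 - 22059 = -20841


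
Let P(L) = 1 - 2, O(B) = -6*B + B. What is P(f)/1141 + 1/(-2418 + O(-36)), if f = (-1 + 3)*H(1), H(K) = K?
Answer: -3379/2553558 ≈ -0.0013233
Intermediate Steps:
O(B) = -5*B
f = 2 (f = (-1 + 3)*1 = 2*1 = 2)
P(L) = -1
P(f)/1141 + 1/(-2418 + O(-36)) = -1/1141 + 1/(-2418 - 5*(-36)) = -1*1/1141 + 1/(-2418 + 180) = -1/1141 + 1/(-2238) = -1/1141 - 1/2238 = -3379/2553558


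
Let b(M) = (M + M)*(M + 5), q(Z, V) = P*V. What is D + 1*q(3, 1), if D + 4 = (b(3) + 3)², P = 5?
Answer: 2602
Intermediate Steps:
q(Z, V) = 5*V
b(M) = 2*M*(5 + M) (b(M) = (2*M)*(5 + M) = 2*M*(5 + M))
D = 2597 (D = -4 + (2*3*(5 + 3) + 3)² = -4 + (2*3*8 + 3)² = -4 + (48 + 3)² = -4 + 51² = -4 + 2601 = 2597)
D + 1*q(3, 1) = 2597 + 1*(5*1) = 2597 + 1*5 = 2597 + 5 = 2602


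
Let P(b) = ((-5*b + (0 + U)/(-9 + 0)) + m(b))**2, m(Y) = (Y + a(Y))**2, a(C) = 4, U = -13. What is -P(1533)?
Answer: -449115656137801/81 ≈ -5.5446e+12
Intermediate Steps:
m(Y) = (4 + Y)**2 (m(Y) = (Y + 4)**2 = (4 + Y)**2)
P(b) = (13/9 + (4 + b)**2 - 5*b)**2 (P(b) = ((-5*b + (0 - 13)/(-9 + 0)) + (4 + b)**2)**2 = ((-5*b - 13/(-9)) + (4 + b)**2)**2 = ((-5*b - 13*(-1/9)) + (4 + b)**2)**2 = ((-5*b + 13/9) + (4 + b)**2)**2 = ((13/9 - 5*b) + (4 + b)**2)**2 = (13/9 + (4 + b)**2 - 5*b)**2)
-P(1533) = -(13 - 45*1533 + 9*(4 + 1533)**2)**2/81 = -(13 - 68985 + 9*1537**2)**2/81 = -(13 - 68985 + 9*2362369)**2/81 = -(13 - 68985 + 21261321)**2/81 = -21192349**2/81 = -449115656137801/81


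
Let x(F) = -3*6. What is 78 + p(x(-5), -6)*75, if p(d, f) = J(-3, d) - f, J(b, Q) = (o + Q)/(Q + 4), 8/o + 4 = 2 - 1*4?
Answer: 4421/7 ≈ 631.57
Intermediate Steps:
x(F) = -18
o = -4/3 (o = 8/(-4 + (2 - 1*4)) = 8/(-4 + (2 - 4)) = 8/(-4 - 2) = 8/(-6) = 8*(-⅙) = -4/3 ≈ -1.3333)
J(b, Q) = (-4/3 + Q)/(4 + Q) (J(b, Q) = (-4/3 + Q)/(Q + 4) = (-4/3 + Q)/(4 + Q))
p(d, f) = -f + (-4/3 + d)/(4 + d) (p(d, f) = (-4/3 + d)/(4 + d) - f = -f + (-4/3 + d)/(4 + d))
78 + p(x(-5), -6)*75 = 78 + ((-4/3 - 18 - 1*(-6)*(4 - 18))/(4 - 18))*75 = 78 + ((-4/3 - 18 - 1*(-6)*(-14))/(-14))*75 = 78 - (-4/3 - 18 - 84)/14*75 = 78 - 1/14*(-310/3)*75 = 78 + (155/21)*75 = 78 + 3875/7 = 4421/7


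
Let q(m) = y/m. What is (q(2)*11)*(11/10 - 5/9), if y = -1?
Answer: -539/180 ≈ -2.9944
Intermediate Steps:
q(m) = -1/m
(q(2)*11)*(11/10 - 5/9) = (-1/2*11)*(11/10 - 5/9) = (-1*½*11)*(11*(⅒) - 5*⅑) = (-½*11)*(11/10 - 5/9) = -11/2*49/90 = -539/180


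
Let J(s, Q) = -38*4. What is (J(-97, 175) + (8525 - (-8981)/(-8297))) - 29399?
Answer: -174461703/8297 ≈ -21027.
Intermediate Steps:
J(s, Q) = -152
(J(-97, 175) + (8525 - (-8981)/(-8297))) - 29399 = (-152 + (8525 - (-8981)/(-8297))) - 29399 = (-152 + (8525 - (-8981)*(-1)/8297)) - 29399 = (-152 + (8525 - 1*8981/8297)) - 29399 = (-152 + (8525 - 8981/8297)) - 29399 = (-152 + 70722944/8297) - 29399 = 69461800/8297 - 29399 = -174461703/8297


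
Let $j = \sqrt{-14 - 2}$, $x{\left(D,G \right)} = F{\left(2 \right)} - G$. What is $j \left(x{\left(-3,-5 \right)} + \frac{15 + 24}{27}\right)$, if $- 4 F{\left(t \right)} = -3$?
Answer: $\frac{259 i}{9} \approx 28.778 i$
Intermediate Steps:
$F{\left(t \right)} = \frac{3}{4}$ ($F{\left(t \right)} = \left(- \frac{1}{4}\right) \left(-3\right) = \frac{3}{4}$)
$x{\left(D,G \right)} = \frac{3}{4} - G$
$j = 4 i$ ($j = \sqrt{-16} = 4 i \approx 4.0 i$)
$j \left(x{\left(-3,-5 \right)} + \frac{15 + 24}{27}\right) = 4 i \left(\left(\frac{3}{4} - -5\right) + \frac{15 + 24}{27}\right) = 4 i \left(\left(\frac{3}{4} + 5\right) + 39 \cdot \frac{1}{27}\right) = 4 i \left(\frac{23}{4} + \frac{13}{9}\right) = 4 i \frac{259}{36} = \frac{259 i}{9}$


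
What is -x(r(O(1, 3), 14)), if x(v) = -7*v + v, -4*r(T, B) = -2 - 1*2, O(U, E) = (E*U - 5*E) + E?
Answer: 6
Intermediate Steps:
O(U, E) = -4*E + E*U (O(U, E) = (-5*E + E*U) + E = -4*E + E*U)
r(T, B) = 1 (r(T, B) = -(-2 - 1*2)/4 = -(-2 - 2)/4 = -¼*(-4) = 1)
x(v) = -6*v
-x(r(O(1, 3), 14)) = -(-6) = -1*(-6) = 6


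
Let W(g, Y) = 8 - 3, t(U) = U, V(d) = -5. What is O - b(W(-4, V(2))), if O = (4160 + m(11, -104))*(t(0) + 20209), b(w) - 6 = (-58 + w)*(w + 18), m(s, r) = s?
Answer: 84292952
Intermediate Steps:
W(g, Y) = 5
b(w) = 6 + (-58 + w)*(18 + w) (b(w) = 6 + (-58 + w)*(w + 18) = 6 + (-58 + w)*(18 + w))
O = 84291739 (O = (4160 + 11)*(0 + 20209) = 4171*20209 = 84291739)
O - b(W(-4, V(2))) = 84291739 - (-1038 + 5**2 - 40*5) = 84291739 - (-1038 + 25 - 200) = 84291739 - 1*(-1213) = 84291739 + 1213 = 84292952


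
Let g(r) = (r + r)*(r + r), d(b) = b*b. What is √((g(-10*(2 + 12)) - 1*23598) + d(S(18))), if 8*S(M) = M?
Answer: √876913/4 ≈ 234.11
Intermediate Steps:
S(M) = M/8
d(b) = b²
g(r) = 4*r² (g(r) = (2*r)*(2*r) = 4*r²)
√((g(-10*(2 + 12)) - 1*23598) + d(S(18))) = √((4*(-10*(2 + 12))² - 1*23598) + ((⅛)*18)²) = √((4*(-10*14)² - 23598) + (9/4)²) = √((4*(-140)² - 23598) + 81/16) = √((4*19600 - 23598) + 81/16) = √((78400 - 23598) + 81/16) = √(54802 + 81/16) = √(876913/16) = √876913/4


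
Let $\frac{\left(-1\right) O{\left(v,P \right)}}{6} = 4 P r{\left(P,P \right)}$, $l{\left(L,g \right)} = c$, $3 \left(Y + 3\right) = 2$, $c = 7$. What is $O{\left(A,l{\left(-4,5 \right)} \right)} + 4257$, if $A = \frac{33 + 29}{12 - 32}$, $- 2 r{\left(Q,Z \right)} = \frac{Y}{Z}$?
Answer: $4229$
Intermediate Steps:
$Y = - \frac{7}{3}$ ($Y = -3 + \frac{1}{3} \cdot 2 = -3 + \frac{2}{3} = - \frac{7}{3} \approx -2.3333$)
$l{\left(L,g \right)} = 7$
$r{\left(Q,Z \right)} = \frac{7}{6 Z}$ ($r{\left(Q,Z \right)} = - \frac{\left(- \frac{7}{3}\right) \frac{1}{Z}}{2} = \frac{7}{6 Z}$)
$A = - \frac{31}{10}$ ($A = \frac{62}{-20} = 62 \left(- \frac{1}{20}\right) = - \frac{31}{10} \approx -3.1$)
$O{\left(v,P \right)} = -28$ ($O{\left(v,P \right)} = - 6 \cdot 4 P \frac{7}{6 P} = \left(-6\right) \frac{14}{3} = -28$)
$O{\left(A,l{\left(-4,5 \right)} \right)} + 4257 = -28 + 4257 = 4229$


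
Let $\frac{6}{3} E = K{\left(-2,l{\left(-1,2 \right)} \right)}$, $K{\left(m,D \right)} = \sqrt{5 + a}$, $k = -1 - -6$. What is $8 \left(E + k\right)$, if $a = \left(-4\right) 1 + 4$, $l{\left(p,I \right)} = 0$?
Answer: $40 + 4 \sqrt{5} \approx 48.944$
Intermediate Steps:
$k = 5$ ($k = -1 + 6 = 5$)
$a = 0$ ($a = -4 + 4 = 0$)
$K{\left(m,D \right)} = \sqrt{5}$ ($K{\left(m,D \right)} = \sqrt{5 + 0} = \sqrt{5}$)
$E = \frac{\sqrt{5}}{2} \approx 1.118$
$8 \left(E + k\right) = 8 \left(\frac{\sqrt{5}}{2} + 5\right) = 8 \left(5 + \frac{\sqrt{5}}{2}\right) = 40 + 4 \sqrt{5}$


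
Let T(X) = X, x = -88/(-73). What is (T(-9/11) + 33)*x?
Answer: 2832/73 ≈ 38.794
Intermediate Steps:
x = 88/73 (x = -88*(-1/73) = 88/73 ≈ 1.2055)
(T(-9/11) + 33)*x = (-9/11 + 33)*(88/73) = (354/11)*(88/73) = 2832/73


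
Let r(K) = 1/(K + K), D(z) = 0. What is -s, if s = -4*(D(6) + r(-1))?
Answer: -2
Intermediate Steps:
r(K) = 1/(2*K)
s = 2 (s = -4*(0 + (1/2)/(-1)) = -4*(0 + (1/2)*(-1)) = -4*(0 - 1/2) = -4*(-1/2) = 2)
-s = -1*2 = -2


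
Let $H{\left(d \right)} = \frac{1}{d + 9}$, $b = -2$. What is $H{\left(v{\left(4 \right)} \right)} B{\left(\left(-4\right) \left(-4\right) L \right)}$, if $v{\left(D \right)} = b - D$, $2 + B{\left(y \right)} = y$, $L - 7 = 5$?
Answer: $\frac{190}{3} \approx 63.333$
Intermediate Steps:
$L = 12$ ($L = 7 + 5 = 12$)
$B{\left(y \right)} = -2 + y$
$v{\left(D \right)} = -2 - D$
$H{\left(d \right)} = \frac{1}{9 + d}$
$H{\left(v{\left(4 \right)} \right)} B{\left(\left(-4\right) \left(-4\right) L \right)} = \frac{-2 + \left(-4\right) \left(-4\right) 12}{9 - 6} = \frac{-2 + 16 \cdot 12}{9 - 6} = \frac{-2 + 192}{9 - 6} = \frac{1}{3} \cdot 190 = \frac{190}{3}$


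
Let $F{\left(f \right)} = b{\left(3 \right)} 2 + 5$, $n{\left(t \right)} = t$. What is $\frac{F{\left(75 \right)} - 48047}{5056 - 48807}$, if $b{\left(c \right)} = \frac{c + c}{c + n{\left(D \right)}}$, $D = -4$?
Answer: $\frac{48054}{43751} \approx 1.0984$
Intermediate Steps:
$b{\left(c \right)} = \frac{2 c}{-4 + c}$ ($b{\left(c \right)} = \frac{c + c}{c - 4} = \frac{2 c}{-4 + c}$)
$F{\left(f \right)} = -7$ ($F{\left(f \right)} = 2 \cdot 3 \frac{1}{-4 + 3} \cdot 2 + 5 = 2 \cdot 3 \frac{1}{-1} \cdot 2 + 5 = 2 \cdot 3 \left(-1\right) 2 + 5 = \left(-6\right) 2 + 5 = -12 + 5 = -7$)
$\frac{F{\left(75 \right)} - 48047}{5056 - 48807} = \frac{-7 - 48047}{5056 - 48807} = - \frac{48054}{-43751} = \left(-48054\right) \left(- \frac{1}{43751}\right) = \frac{48054}{43751}$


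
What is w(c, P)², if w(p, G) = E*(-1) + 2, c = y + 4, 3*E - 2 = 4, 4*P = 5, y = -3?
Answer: 0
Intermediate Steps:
P = 5/4 (P = (¼)*5 = 5/4 ≈ 1.2500)
E = 2 (E = ⅔ + (⅓)*4 = ⅔ + 4/3 = 2)
c = 1 (c = -3 + 4 = 1)
w(p, G) = 0 (w(p, G) = 2*(-1) + 2 = -2 + 2 = 0)
w(c, P)² = 0² = 0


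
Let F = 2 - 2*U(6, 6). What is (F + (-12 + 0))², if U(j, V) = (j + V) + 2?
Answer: 1444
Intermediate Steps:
U(j, V) = 2 + V + j (U(j, V) = (V + j) + 2 = 2 + V + j)
F = -26 (F = 2 - 2*(2 + 6 + 6) = 2 - 2*14 = 2 - 28 = -26)
(F + (-12 + 0))² = (-26 + (-12 + 0))² = (-26 - 12)² = (-38)² = 1444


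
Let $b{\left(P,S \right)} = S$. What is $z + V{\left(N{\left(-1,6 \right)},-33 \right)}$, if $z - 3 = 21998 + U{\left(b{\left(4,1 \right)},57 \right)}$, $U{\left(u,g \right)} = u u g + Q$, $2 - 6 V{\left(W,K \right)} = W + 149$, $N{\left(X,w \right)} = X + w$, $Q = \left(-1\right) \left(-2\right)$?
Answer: $\frac{66104}{3} \approx 22035.0$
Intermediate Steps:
$Q = 2$
$V{\left(W,K \right)} = - \frac{49}{2} - \frac{W}{6}$ ($V{\left(W,K \right)} = \frac{1}{3} - \frac{W + 149}{6} = \frac{1}{3} - \frac{149 + W}{6} = \frac{1}{3} - \left(\frac{149}{6} + \frac{W}{6}\right) = - \frac{49}{2} - \frac{W}{6}$)
$U{\left(u,g \right)} = 2 + g u^{2}$ ($U{\left(u,g \right)} = u u g + 2 = u^{2} g + 2 = g u^{2} + 2 = 2 + g u^{2}$)
$z = 22060$ ($z = 3 + \left(21998 + \left(2 + 57 \cdot 1^{2}\right)\right) = 3 + \left(21998 + \left(2 + 57 \cdot 1\right)\right) = 3 + \left(21998 + \left(2 + 57\right)\right) = 3 + \left(21998 + 59\right) = 3 + 22057 = 22060$)
$z + V{\left(N{\left(-1,6 \right)},-33 \right)} = 22060 - \left(\frac{49}{2} + \frac{-1 + 6}{6}\right) = 22060 - \frac{76}{3} = \frac{66104}{3}$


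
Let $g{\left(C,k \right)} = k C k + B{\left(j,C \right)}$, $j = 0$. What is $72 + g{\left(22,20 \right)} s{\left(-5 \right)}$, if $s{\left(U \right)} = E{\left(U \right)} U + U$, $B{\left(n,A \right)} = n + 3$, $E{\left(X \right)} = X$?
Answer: $176132$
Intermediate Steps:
$B{\left(n,A \right)} = 3 + n$
$s{\left(U \right)} = U + U^{2}$ ($s{\left(U \right)} = U U + U = U^{2} + U = U + U^{2}$)
$g{\left(C,k \right)} = 3 + C k^{2}$ ($g{\left(C,k \right)} = k C k + \left(3 + 0\right) = C k k + 3 = C k^{2} + 3 = 3 + C k^{2}$)
$72 + g{\left(22,20 \right)} s{\left(-5 \right)} = 72 + \left(3 + 22 \cdot 20^{2}\right) \left(- 5 \left(1 - 5\right)\right) = 72 + \left(3 + 22 \cdot 400\right) \left(\left(-5\right) \left(-4\right)\right) = 72 + \left(3 + 8800\right) 20 = 72 + 8803 \cdot 20 = 72 + 176060 = 176132$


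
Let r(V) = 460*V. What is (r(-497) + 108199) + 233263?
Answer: 112842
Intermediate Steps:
(r(-497) + 108199) + 233263 = (460*(-497) + 108199) + 233263 = (-228620 + 108199) + 233263 = -120421 + 233263 = 112842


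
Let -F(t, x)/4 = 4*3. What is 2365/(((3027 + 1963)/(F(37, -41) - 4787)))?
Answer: -2286955/998 ≈ -2291.5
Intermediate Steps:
F(t, x) = -48 (F(t, x) = -16*3 = -4*12 = -48)
2365/(((3027 + 1963)/(F(37, -41) - 4787))) = 2365/(((3027 + 1963)/(-48 - 4787))) = 2365/((4990/(-4835))) = 2365/((4990*(-1/4835))) = 2365/(-998/967) = 2365*(-967/998) = -2286955/998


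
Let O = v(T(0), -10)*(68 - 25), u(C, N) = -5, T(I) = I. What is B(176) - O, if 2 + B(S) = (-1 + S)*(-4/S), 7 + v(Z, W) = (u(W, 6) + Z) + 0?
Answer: 22441/44 ≈ 510.02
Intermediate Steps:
v(Z, W) = -12 + Z (v(Z, W) = -7 + ((-5 + Z) + 0) = -7 + (-5 + Z) = -12 + Z)
B(S) = -2 - 4*(-1 + S)/S (B(S) = -2 + (-1 + S)*(-4/S) = -2 - 4*(-1 + S)/S)
O = -516 (O = (-12 + 0)*(68 - 25) = -12*43 = -516)
B(176) - O = (-6 + 4/176) - 1*(-516) = (-6 + 4*(1/176)) + 516 = (-6 + 1/44) + 516 = -263/44 + 516 = 22441/44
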